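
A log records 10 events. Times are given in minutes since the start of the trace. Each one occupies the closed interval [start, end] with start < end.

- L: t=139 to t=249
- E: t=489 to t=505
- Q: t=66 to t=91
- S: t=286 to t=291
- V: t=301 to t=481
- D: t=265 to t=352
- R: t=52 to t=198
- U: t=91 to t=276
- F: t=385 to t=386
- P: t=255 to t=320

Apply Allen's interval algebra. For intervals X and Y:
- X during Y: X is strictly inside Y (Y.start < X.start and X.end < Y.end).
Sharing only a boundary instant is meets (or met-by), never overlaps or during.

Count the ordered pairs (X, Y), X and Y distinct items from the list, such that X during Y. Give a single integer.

Checking all 90 ordered pairs for relation 'during'; matching pairs in alphabetical order:
(F, V): F during V ✓
(L, U): L during U ✓
(Q, R): Q during R ✓
(S, D): S during D ✓
(S, P): S during P ✓
Count: 5.

5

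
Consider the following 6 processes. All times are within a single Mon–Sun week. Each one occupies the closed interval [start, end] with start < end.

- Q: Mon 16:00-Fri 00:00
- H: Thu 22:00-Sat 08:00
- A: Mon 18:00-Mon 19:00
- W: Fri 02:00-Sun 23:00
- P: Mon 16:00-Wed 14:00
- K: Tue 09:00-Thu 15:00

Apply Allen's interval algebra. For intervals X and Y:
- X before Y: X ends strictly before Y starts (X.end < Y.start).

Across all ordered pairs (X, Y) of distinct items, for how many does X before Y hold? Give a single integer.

Checking all 30 ordered pairs for relation 'before'; matching pairs in alphabetical order:
(A, H): A before H ✓
(A, K): A before K ✓
(A, W): A before W ✓
(K, H): K before H ✓
(K, W): K before W ✓
(P, H): P before H ✓
(P, W): P before W ✓
(Q, W): Q before W ✓
Count: 8.

8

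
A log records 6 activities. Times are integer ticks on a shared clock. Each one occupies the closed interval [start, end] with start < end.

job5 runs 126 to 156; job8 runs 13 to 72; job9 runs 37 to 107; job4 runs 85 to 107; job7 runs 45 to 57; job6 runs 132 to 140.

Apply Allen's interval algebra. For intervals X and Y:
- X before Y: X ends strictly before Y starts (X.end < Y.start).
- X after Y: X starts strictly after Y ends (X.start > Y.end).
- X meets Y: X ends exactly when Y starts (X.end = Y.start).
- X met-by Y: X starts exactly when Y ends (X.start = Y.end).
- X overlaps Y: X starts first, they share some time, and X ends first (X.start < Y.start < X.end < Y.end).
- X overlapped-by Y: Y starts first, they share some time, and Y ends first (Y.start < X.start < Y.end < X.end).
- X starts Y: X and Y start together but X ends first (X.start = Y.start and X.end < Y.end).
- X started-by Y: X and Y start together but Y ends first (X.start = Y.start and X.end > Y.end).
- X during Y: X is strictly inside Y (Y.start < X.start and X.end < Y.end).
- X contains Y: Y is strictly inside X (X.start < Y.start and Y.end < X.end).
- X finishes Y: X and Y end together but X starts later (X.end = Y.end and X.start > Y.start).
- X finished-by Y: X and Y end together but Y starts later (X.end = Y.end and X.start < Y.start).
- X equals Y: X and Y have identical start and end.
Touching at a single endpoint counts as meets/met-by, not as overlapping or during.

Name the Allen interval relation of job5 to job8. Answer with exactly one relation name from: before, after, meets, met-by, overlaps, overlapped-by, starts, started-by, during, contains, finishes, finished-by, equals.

after

job5 = [126, 156]; job8 = [13, 72].
Compare endpoints: job5.start > job8.start, job5.start > job8.end, job5.end > job8.start, job5.end > job8.end.
That pattern is 'after'.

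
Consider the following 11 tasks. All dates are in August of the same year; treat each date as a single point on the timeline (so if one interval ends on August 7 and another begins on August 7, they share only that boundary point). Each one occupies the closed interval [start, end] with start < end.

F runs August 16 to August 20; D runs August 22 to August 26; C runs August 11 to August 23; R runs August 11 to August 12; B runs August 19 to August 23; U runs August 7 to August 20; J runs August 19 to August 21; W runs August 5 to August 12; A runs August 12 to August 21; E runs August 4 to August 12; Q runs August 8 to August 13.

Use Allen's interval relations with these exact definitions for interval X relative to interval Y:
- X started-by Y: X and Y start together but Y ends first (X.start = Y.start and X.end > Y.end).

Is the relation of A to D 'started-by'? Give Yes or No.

No

A = [August 12, August 21], D = [August 22, August 26].
Actual relation of A to D: before.
Asked whether 'started-by' holds → No.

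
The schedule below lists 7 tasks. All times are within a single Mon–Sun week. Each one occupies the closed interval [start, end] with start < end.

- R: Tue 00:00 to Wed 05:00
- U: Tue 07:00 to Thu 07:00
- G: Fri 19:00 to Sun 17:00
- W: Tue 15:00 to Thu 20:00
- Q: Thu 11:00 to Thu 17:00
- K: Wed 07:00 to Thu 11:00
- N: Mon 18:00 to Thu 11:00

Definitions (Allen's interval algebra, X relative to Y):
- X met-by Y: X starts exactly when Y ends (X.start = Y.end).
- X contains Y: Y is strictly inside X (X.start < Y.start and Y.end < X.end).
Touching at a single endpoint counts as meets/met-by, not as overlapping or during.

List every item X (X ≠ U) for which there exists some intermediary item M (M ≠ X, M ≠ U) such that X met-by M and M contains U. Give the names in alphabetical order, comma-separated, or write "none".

Target U = [Tue 07:00, Thu 07:00].
Intermediaries M with M contains U: N.
Via N — items with X met-by N: Q.
Union: Q.

Q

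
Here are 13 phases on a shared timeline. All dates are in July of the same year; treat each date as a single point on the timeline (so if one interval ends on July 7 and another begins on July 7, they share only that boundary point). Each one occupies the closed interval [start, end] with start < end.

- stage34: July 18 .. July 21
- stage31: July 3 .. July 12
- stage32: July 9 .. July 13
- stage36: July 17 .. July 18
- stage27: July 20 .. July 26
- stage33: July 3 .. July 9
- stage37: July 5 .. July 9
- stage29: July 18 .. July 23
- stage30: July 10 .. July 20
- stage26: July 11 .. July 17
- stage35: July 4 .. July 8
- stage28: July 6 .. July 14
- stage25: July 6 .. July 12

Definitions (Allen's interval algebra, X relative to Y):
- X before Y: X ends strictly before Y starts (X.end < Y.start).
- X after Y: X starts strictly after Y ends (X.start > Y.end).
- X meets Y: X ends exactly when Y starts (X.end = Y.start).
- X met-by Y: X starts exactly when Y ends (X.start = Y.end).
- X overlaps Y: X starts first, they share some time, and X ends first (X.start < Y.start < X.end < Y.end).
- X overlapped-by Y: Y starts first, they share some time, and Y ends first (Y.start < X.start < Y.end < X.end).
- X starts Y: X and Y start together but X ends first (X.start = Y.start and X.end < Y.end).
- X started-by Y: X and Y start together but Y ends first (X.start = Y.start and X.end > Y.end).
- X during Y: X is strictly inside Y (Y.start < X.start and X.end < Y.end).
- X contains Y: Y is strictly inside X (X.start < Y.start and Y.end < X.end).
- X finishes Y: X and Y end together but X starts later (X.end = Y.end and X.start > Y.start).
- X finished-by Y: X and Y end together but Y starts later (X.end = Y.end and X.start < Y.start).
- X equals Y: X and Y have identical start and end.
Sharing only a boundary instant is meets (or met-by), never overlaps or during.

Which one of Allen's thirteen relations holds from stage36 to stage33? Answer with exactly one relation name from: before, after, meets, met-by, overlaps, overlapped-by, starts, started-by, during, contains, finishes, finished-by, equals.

stage36 = [July 17, July 18]; stage33 = [July 3, July 9].
Compare endpoints: stage36.start > stage33.start, stage36.start > stage33.end, stage36.end > stage33.start, stage36.end > stage33.end.
That pattern is 'after'.

after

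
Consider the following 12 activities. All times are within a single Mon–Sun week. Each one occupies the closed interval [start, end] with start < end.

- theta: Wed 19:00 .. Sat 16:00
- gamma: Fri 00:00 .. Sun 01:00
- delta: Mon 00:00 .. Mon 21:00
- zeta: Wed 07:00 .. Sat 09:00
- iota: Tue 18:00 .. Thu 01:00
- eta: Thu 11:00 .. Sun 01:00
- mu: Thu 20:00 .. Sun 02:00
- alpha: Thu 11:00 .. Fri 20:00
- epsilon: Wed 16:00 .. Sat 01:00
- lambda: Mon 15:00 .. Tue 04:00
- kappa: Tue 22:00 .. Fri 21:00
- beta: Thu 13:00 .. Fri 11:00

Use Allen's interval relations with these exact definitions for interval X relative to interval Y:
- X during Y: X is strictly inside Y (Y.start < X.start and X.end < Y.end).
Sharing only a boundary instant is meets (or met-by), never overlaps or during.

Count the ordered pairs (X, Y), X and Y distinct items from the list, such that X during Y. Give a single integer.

Checking all 132 ordered pairs for relation 'during'; matching pairs in alphabetical order:
(alpha, epsilon): alpha during epsilon ✓
(alpha, kappa): alpha during kappa ✓
(alpha, theta): alpha during theta ✓
(alpha, zeta): alpha during zeta ✓
(beta, alpha): beta during alpha ✓
(beta, epsilon): beta during epsilon ✓
(beta, eta): beta during eta ✓
(beta, kappa): beta during kappa ✓
(beta, theta): beta during theta ✓
(beta, zeta): beta during zeta ✓
(epsilon, zeta): epsilon during zeta ✓
(gamma, mu): gamma during mu ✓
Count: 12.

12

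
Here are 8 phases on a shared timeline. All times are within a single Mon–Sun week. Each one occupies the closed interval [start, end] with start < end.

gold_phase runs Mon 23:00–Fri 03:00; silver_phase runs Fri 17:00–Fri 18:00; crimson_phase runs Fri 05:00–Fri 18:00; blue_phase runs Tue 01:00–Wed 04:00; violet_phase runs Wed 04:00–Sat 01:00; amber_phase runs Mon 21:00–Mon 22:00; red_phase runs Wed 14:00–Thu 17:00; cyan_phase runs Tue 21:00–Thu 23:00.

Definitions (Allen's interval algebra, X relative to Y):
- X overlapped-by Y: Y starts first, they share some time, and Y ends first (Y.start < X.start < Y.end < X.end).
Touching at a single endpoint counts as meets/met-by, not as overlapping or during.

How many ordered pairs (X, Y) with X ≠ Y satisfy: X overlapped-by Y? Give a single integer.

3

Checking all 56 ordered pairs for relation 'overlapped-by'; matching pairs in alphabetical order:
(cyan_phase, blue_phase): cyan_phase overlapped-by blue_phase ✓
(violet_phase, cyan_phase): violet_phase overlapped-by cyan_phase ✓
(violet_phase, gold_phase): violet_phase overlapped-by gold_phase ✓
Count: 3.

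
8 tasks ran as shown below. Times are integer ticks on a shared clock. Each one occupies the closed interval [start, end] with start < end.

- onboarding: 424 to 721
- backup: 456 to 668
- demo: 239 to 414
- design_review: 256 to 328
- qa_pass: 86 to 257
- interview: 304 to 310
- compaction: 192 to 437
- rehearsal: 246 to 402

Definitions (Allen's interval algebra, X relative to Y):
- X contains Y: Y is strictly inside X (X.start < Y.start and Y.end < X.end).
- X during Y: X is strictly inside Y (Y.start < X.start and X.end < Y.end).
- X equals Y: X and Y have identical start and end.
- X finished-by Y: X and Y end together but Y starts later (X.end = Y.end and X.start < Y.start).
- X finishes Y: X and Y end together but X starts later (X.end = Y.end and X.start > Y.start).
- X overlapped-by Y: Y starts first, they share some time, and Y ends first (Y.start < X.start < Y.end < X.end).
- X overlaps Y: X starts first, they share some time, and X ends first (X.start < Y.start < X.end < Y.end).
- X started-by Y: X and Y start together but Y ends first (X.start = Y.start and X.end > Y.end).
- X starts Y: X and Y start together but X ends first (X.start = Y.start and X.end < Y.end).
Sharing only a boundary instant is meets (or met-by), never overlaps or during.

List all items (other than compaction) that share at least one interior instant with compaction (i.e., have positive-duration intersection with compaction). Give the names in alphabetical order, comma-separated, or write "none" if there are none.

Target compaction = [192, 437].
backup [456, 668] → after → no.
demo [239, 414] → during → yes.
design_review [256, 328] → during → yes.
interview [304, 310] → during → yes.
onboarding [424, 721] → overlapped-by → yes.
qa_pass [86, 257] → overlaps → yes.
rehearsal [246, 402] → during → yes.
Result: demo, design_review, interview, onboarding, qa_pass, rehearsal.

demo, design_review, interview, onboarding, qa_pass, rehearsal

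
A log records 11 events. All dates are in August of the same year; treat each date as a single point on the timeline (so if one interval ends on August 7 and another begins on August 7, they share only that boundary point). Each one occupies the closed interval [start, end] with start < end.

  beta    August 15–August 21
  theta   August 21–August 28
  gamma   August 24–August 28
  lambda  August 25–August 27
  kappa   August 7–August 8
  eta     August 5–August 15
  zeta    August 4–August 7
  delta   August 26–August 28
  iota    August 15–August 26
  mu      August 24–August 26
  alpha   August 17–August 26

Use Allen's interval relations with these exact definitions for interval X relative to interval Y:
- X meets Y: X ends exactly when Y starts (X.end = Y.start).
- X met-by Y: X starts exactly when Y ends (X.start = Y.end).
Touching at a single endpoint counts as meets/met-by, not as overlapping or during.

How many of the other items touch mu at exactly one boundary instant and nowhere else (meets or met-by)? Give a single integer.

1

Target mu = [August 24, August 26].
alpha [August 17, August 26] → finished-by → no.
beta [August 15, August 21] → before → no.
delta [August 26, August 28] → met-by → counts.
eta [August 5, August 15] → before → no.
gamma [August 24, August 28] → started-by → no.
iota [August 15, August 26] → finished-by → no.
kappa [August 7, August 8] → before → no.
lambda [August 25, August 27] → overlapped-by → no.
theta [August 21, August 28] → contains → no.
zeta [August 4, August 7] → before → no.
Total: 1.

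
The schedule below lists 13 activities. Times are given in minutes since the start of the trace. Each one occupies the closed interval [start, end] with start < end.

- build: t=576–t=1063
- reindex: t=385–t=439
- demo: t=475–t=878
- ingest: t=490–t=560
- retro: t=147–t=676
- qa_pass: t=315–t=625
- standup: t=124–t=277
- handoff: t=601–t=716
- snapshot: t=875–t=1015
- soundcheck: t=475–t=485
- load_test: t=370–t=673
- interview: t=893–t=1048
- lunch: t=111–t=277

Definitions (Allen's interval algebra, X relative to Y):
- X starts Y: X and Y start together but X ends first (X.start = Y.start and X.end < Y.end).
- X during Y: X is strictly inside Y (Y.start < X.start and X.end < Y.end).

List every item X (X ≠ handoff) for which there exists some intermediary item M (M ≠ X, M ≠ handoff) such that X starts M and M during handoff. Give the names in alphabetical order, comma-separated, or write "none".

none

Target handoff = [t=601, t=716].
Intermediaries M with M during handoff: none.
Union: none.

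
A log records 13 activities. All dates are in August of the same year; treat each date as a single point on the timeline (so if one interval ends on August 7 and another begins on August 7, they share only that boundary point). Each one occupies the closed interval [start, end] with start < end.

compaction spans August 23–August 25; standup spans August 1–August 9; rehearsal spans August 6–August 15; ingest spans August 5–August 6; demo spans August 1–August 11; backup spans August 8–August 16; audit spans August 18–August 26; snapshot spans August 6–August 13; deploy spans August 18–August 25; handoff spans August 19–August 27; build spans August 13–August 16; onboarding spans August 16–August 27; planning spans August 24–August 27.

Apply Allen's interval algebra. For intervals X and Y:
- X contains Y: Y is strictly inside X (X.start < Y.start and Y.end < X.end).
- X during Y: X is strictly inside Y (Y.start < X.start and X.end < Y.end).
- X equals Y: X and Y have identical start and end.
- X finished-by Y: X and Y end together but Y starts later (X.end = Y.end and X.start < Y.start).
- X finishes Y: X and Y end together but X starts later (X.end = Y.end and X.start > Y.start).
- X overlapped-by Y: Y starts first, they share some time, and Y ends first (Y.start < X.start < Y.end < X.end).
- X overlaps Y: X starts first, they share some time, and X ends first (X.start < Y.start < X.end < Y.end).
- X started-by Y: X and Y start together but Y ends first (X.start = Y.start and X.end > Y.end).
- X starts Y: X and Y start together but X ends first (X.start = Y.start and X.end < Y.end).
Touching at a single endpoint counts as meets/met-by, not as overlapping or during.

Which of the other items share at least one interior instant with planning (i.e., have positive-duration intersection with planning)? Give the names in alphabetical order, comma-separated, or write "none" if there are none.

Target planning = [August 24, August 27].
audit [August 18, August 26] → overlaps → yes.
backup [August 8, August 16] → before → no.
build [August 13, August 16] → before → no.
compaction [August 23, August 25] → overlaps → yes.
demo [August 1, August 11] → before → no.
deploy [August 18, August 25] → overlaps → yes.
handoff [August 19, August 27] → finished-by → yes.
ingest [August 5, August 6] → before → no.
onboarding [August 16, August 27] → finished-by → yes.
rehearsal [August 6, August 15] → before → no.
snapshot [August 6, August 13] → before → no.
standup [August 1, August 9] → before → no.
Result: audit, compaction, deploy, handoff, onboarding.

audit, compaction, deploy, handoff, onboarding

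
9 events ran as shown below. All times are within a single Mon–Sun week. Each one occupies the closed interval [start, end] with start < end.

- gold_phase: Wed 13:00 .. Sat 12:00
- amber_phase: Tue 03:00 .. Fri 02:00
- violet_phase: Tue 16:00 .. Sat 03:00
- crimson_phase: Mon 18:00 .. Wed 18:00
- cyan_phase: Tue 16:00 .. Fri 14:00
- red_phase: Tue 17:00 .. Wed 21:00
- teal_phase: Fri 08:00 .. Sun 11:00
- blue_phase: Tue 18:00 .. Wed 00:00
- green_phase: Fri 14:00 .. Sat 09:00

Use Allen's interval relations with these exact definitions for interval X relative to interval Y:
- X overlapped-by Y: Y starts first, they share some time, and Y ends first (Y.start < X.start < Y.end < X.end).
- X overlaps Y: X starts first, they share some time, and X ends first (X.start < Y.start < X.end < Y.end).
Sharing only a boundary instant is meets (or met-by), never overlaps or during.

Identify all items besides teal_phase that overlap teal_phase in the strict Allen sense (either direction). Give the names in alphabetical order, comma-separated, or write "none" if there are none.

cyan_phase, gold_phase, violet_phase

Target teal_phase = [Fri 08:00, Sun 11:00].
amber_phase [Tue 03:00, Fri 02:00] → before → no.
blue_phase [Tue 18:00, Wed 00:00] → before → no.
crimson_phase [Mon 18:00, Wed 18:00] → before → no.
cyan_phase [Tue 16:00, Fri 14:00] → overlaps → yes.
gold_phase [Wed 13:00, Sat 12:00] → overlaps → yes.
green_phase [Fri 14:00, Sat 09:00] → during → no.
red_phase [Tue 17:00, Wed 21:00] → before → no.
violet_phase [Tue 16:00, Sat 03:00] → overlaps → yes.
Result: cyan_phase, gold_phase, violet_phase.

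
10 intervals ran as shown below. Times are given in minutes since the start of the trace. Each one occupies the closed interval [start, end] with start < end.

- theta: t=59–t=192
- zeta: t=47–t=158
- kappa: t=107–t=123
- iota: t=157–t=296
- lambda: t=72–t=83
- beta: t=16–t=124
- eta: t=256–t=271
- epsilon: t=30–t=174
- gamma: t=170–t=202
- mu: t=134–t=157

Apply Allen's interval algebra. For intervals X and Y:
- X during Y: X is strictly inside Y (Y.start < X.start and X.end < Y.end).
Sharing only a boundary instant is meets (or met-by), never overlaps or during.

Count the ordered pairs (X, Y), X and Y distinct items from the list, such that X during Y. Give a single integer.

Checking all 90 ordered pairs for relation 'during'; matching pairs in alphabetical order:
(eta, iota): eta during iota ✓
(gamma, iota): gamma during iota ✓
(kappa, beta): kappa during beta ✓
(kappa, epsilon): kappa during epsilon ✓
(kappa, theta): kappa during theta ✓
(kappa, zeta): kappa during zeta ✓
(lambda, beta): lambda during beta ✓
(lambda, epsilon): lambda during epsilon ✓
(lambda, theta): lambda during theta ✓
(lambda, zeta): lambda during zeta ✓
(mu, epsilon): mu during epsilon ✓
(mu, theta): mu during theta ✓
(mu, zeta): mu during zeta ✓
(zeta, epsilon): zeta during epsilon ✓
Count: 14.

14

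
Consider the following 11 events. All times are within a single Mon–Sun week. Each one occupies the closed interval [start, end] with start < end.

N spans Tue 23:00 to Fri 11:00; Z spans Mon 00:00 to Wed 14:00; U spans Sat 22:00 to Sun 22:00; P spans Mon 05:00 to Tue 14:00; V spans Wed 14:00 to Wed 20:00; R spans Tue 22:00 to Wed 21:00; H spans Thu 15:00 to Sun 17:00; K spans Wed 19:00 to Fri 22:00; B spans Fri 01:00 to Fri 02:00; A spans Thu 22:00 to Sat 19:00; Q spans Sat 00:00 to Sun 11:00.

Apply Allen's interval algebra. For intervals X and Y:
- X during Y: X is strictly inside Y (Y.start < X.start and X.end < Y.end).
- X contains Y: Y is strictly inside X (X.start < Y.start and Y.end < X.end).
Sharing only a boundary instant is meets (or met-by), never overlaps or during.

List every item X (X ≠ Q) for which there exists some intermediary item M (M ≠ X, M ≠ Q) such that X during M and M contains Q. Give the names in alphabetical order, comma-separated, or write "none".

Target Q = [Sat 00:00, Sun 11:00].
Intermediaries M with M contains Q: H.
Via H — items with X during H: A, B.
Union: A, B.

A, B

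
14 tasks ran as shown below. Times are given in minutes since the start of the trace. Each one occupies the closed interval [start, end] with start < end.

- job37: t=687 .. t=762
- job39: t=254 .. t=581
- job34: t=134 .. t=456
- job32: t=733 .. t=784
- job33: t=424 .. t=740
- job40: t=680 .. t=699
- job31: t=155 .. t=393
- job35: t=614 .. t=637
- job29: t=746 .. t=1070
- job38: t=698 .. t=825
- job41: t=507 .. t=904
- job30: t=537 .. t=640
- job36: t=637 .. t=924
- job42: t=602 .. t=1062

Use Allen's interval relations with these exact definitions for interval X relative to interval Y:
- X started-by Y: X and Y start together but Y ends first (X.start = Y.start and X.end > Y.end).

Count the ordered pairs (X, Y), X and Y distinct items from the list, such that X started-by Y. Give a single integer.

0

Checking all 182 ordered pairs for relation 'started-by'; matching pairs in alphabetical order:
No pair satisfies it.
Count: 0.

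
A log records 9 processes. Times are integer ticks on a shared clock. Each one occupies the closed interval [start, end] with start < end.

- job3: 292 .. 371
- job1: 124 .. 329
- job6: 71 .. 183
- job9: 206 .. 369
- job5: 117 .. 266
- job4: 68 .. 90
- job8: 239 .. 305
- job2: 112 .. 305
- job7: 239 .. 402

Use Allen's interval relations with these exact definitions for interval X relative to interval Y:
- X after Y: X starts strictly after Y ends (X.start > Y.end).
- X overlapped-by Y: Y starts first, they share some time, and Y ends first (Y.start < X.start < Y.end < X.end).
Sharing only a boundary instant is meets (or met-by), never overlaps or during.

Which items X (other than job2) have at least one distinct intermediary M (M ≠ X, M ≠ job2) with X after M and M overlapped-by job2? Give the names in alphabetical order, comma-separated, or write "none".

Target job2 = [112, 305].
Intermediaries M with M overlapped-by job2: job1, job3, job7, job9.
Via job1 — items with X after job1: none.
Via job3 — items with X after job3: none.
Via job7 — items with X after job7: none.
Via job9 — items with X after job9: none.
Union: none.

none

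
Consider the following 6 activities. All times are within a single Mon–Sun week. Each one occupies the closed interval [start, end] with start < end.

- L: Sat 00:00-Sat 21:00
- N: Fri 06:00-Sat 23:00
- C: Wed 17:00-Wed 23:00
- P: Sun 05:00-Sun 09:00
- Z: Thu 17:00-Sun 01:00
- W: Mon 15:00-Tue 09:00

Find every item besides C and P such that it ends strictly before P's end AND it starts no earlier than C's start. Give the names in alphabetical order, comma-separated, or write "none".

L, N, Z

Conditions: its end is strictly before P's end (X.end < Sun 09:00) AND its start is no earlier than C's start (X.start >= Wed 17:00).
L: end Sat 21:00 < Sun 09:00? ✓; start Sat 00:00 >= Wed 17:00? ✓ → yes.
N: end Sat 23:00 < Sun 09:00? ✓; start Fri 06:00 >= Wed 17:00? ✓ → yes.
W: end Tue 09:00 < Sun 09:00? ✓; start Mon 15:00 >= Wed 17:00? ✗ → no.
Z: end Sun 01:00 < Sun 09:00? ✓; start Thu 17:00 >= Wed 17:00? ✓ → yes.
Result: L, N, Z.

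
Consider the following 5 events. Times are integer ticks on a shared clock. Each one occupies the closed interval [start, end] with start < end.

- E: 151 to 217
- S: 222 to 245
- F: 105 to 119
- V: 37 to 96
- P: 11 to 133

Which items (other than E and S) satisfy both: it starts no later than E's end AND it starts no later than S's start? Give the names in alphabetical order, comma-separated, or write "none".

F, P, V

Conditions: its start is no later than E's end (X.start <= 217) AND its start is no later than S's start (X.start <= 222).
F: start 105 <= 217? ✓; start 105 <= 222? ✓ → yes.
P: start 11 <= 217? ✓; start 11 <= 222? ✓ → yes.
V: start 37 <= 217? ✓; start 37 <= 222? ✓ → yes.
Result: F, P, V.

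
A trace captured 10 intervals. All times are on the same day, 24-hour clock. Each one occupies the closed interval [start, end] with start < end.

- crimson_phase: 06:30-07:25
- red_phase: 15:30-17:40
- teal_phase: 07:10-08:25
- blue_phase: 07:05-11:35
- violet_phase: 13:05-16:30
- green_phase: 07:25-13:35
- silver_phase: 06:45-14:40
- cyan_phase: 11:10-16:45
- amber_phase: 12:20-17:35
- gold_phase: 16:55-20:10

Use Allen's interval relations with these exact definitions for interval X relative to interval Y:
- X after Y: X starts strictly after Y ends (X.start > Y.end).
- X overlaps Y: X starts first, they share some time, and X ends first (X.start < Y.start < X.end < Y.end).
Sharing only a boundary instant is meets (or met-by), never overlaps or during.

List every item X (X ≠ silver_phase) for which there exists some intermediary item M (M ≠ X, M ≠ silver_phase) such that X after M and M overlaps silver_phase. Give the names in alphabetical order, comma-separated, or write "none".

Target silver_phase = [06:45, 14:40].
Intermediaries M with M overlaps silver_phase: crimson_phase.
Via crimson_phase — items with X after crimson_phase: amber_phase, cyan_phase, gold_phase, red_phase, violet_phase.
Union: amber_phase, cyan_phase, gold_phase, red_phase, violet_phase.

amber_phase, cyan_phase, gold_phase, red_phase, violet_phase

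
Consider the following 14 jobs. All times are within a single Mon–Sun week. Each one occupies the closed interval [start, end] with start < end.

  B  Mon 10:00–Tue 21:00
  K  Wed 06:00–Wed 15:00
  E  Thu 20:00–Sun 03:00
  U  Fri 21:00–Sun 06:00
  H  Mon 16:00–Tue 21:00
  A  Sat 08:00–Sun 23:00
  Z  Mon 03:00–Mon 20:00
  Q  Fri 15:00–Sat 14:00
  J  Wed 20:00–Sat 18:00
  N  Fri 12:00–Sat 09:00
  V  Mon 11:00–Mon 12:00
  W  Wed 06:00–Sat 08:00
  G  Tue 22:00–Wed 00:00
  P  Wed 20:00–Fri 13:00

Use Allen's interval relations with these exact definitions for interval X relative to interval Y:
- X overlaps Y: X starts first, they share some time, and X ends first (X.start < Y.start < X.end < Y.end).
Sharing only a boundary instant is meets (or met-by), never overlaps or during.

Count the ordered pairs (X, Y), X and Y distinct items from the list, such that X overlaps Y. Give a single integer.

20

Checking all 182 ordered pairs for relation 'overlaps'; matching pairs in alphabetical order:
(E, A): E overlaps A ✓
(E, U): E overlaps U ✓
(J, A): J overlaps A ✓
(J, E): J overlaps E ✓
(J, U): J overlaps U ✓
(N, A): N overlaps A ✓
(N, Q): N overlaps Q ✓
(N, U): N overlaps U ✓
(P, E): P overlaps E ✓
(P, N): P overlaps N ✓
(Q, A): Q overlaps A ✓
(Q, U): Q overlaps U ✓
(U, A): U overlaps A ✓
(W, E): W overlaps E ✓
(W, J): W overlaps J ✓
(W, N): W overlaps N ✓
(W, Q): W overlaps Q ✓
(W, U): W overlaps U ✓
(Z, B): Z overlaps B ✓
(Z, H): Z overlaps H ✓
Count: 20.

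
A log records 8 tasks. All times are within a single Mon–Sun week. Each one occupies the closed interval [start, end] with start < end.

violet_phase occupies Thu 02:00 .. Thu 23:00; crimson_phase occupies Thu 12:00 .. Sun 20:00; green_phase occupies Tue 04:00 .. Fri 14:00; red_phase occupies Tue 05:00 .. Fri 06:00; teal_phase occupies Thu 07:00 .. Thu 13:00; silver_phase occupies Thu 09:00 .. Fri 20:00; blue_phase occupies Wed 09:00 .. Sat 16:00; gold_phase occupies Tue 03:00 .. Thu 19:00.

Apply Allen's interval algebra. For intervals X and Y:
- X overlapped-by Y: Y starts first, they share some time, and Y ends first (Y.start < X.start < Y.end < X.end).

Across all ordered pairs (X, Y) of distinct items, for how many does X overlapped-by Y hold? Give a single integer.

18

Checking all 56 ordered pairs for relation 'overlapped-by'; matching pairs in alphabetical order:
(blue_phase, gold_phase): blue_phase overlapped-by gold_phase ✓
(blue_phase, green_phase): blue_phase overlapped-by green_phase ✓
(blue_phase, red_phase): blue_phase overlapped-by red_phase ✓
(crimson_phase, blue_phase): crimson_phase overlapped-by blue_phase ✓
(crimson_phase, gold_phase): crimson_phase overlapped-by gold_phase ✓
(crimson_phase, green_phase): crimson_phase overlapped-by green_phase ✓
(crimson_phase, red_phase): crimson_phase overlapped-by red_phase ✓
(crimson_phase, silver_phase): crimson_phase overlapped-by silver_phase ✓
(crimson_phase, teal_phase): crimson_phase overlapped-by teal_phase ✓
(crimson_phase, violet_phase): crimson_phase overlapped-by violet_phase ✓
(green_phase, gold_phase): green_phase overlapped-by gold_phase ✓
(red_phase, gold_phase): red_phase overlapped-by gold_phase ✓
(silver_phase, gold_phase): silver_phase overlapped-by gold_phase ✓
(silver_phase, green_phase): silver_phase overlapped-by green_phase ✓
(silver_phase, red_phase): silver_phase overlapped-by red_phase ✓
(silver_phase, teal_phase): silver_phase overlapped-by teal_phase ✓
(silver_phase, violet_phase): silver_phase overlapped-by violet_phase ✓
(violet_phase, gold_phase): violet_phase overlapped-by gold_phase ✓
Count: 18.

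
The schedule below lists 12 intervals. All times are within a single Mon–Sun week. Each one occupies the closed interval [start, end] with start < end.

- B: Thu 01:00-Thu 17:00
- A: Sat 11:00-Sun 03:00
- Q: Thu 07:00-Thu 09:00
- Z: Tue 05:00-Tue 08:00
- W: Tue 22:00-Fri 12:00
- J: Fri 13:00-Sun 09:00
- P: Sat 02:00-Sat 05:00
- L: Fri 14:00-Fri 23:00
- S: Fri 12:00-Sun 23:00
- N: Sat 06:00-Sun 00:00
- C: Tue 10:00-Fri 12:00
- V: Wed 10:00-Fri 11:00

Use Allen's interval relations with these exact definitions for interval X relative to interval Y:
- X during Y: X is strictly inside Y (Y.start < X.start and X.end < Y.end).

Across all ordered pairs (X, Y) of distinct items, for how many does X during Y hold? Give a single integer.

18

Checking all 132 ordered pairs for relation 'during'; matching pairs in alphabetical order:
(A, J): A during J ✓
(A, S): A during S ✓
(B, C): B during C ✓
(B, V): B during V ✓
(B, W): B during W ✓
(J, S): J during S ✓
(L, J): L during J ✓
(L, S): L during S ✓
(N, J): N during J ✓
(N, S): N during S ✓
(P, J): P during J ✓
(P, S): P during S ✓
(Q, B): Q during B ✓
(Q, C): Q during C ✓
(Q, V): Q during V ✓
(Q, W): Q during W ✓
(V, C): V during C ✓
(V, W): V during W ✓
Count: 18.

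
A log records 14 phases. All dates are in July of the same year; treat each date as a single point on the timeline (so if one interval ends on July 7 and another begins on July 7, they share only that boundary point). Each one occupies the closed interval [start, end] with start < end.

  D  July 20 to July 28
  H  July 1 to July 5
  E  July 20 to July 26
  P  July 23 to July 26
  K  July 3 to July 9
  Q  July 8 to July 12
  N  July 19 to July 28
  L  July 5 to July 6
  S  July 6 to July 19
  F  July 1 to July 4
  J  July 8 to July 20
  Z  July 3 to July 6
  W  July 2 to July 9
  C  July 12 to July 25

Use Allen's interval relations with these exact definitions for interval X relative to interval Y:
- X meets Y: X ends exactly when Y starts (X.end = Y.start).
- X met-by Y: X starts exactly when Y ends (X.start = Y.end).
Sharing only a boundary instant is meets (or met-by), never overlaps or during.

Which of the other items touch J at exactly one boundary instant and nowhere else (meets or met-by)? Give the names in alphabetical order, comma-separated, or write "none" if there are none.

D, E

Target J = [July 8, July 20].
C [July 12, July 25] → overlapped-by → no.
D [July 20, July 28] → met-by → yes.
E [July 20, July 26] → met-by → yes.
F [July 1, July 4] → before → no.
H [July 1, July 5] → before → no.
K [July 3, July 9] → overlaps → no.
L [July 5, July 6] → before → no.
N [July 19, July 28] → overlapped-by → no.
P [July 23, July 26] → after → no.
Q [July 8, July 12] → starts → no.
S [July 6, July 19] → overlaps → no.
W [July 2, July 9] → overlaps → no.
Z [July 3, July 6] → before → no.
Result: D, E.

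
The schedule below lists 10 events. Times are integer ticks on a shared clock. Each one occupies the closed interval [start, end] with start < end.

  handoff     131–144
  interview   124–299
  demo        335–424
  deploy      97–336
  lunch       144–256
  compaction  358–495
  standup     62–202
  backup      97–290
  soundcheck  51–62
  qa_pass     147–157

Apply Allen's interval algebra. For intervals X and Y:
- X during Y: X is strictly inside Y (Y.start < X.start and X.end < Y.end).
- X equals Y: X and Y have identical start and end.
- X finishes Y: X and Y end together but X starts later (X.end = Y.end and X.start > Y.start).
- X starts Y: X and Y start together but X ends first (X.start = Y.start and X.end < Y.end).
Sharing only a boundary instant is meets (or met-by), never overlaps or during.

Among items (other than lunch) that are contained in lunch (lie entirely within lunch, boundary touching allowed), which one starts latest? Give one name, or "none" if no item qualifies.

Target lunch = [144, 256].
backup [97, 290] → contains → excluded.
compaction [358, 495] → after → excluded.
demo [335, 424] → after → excluded.
deploy [97, 336] → contains → excluded.
handoff [131, 144] → meets → excluded.
interview [124, 299] → contains → excluded.
qa_pass [147, 157] → during → candidate.
soundcheck [51, 62] → before → excluded.
standup [62, 202] → overlaps → excluded.
Among candidates, latest start is 147 → qa_pass.

qa_pass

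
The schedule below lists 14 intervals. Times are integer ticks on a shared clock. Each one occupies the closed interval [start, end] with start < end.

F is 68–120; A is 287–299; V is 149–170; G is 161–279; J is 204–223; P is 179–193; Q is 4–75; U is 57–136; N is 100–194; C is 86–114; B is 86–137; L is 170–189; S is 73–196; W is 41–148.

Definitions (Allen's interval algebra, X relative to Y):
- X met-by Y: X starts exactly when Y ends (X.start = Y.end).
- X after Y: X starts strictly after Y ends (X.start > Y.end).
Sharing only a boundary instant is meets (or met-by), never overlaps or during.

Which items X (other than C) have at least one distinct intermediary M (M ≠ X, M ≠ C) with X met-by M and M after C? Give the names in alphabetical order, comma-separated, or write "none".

Target C = [86, 114].
Intermediaries M with M after C: A, G, J, L, P, V.
Via A — items with X met-by A: none.
Via G — items with X met-by G: none.
Via J — items with X met-by J: none.
Via L — items with X met-by L: none.
Via P — items with X met-by P: none.
Via V — items with X met-by V: L.
Union: L.

L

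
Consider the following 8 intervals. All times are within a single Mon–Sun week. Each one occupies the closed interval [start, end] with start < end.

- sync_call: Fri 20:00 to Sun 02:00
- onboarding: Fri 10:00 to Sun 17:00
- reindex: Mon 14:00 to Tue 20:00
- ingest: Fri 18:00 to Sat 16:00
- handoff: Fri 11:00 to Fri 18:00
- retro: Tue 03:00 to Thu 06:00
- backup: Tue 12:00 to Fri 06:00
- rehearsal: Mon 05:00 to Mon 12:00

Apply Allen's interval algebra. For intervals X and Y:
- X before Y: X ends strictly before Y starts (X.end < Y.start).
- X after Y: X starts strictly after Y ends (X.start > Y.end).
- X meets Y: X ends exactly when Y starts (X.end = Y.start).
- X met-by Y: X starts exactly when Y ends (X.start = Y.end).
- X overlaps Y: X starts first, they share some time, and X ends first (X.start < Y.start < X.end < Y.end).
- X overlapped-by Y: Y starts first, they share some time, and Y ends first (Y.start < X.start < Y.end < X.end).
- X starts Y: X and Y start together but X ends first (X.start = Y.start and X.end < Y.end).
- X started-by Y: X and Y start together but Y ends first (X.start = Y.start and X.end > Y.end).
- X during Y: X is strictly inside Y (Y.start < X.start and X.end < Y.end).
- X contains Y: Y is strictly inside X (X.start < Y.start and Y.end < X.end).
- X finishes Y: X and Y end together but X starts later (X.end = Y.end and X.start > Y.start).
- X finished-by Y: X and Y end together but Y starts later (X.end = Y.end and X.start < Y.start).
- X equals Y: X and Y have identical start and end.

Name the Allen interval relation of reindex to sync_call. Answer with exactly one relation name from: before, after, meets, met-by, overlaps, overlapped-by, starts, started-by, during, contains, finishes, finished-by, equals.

before

reindex = [Mon 14:00, Tue 20:00]; sync_call = [Fri 20:00, Sun 02:00].
Compare endpoints: reindex.start < sync_call.start, reindex.start < sync_call.end, reindex.end < sync_call.start, reindex.end < sync_call.end.
That pattern is 'before'.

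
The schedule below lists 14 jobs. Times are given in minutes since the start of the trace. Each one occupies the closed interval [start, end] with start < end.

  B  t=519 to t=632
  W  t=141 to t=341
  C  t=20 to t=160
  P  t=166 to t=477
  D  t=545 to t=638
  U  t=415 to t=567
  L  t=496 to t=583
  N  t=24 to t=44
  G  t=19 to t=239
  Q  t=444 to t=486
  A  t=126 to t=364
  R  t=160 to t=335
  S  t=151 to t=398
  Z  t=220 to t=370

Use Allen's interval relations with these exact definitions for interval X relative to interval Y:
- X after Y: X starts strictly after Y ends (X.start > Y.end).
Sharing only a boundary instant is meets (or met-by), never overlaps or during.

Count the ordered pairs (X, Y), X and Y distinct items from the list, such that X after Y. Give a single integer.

54

Checking all 182 ordered pairs for relation 'after'; matching pairs in alphabetical order:
(A, N): A after N ✓
(B, A): B after A ✓
(B, C): B after C ✓
(B, G): B after G ✓
(B, N): B after N ✓
(B, P): B after P ✓
(B, Q): B after Q ✓
(B, R): B after R ✓
(B, S): B after S ✓
(B, W): B after W ✓
(B, Z): B after Z ✓
(D, A): D after A ✓
(D, C): D after C ✓
(D, G): D after G ✓
(D, N): D after N ✓
(D, P): D after P ✓
(D, Q): D after Q ✓
(D, R): D after R ✓
(D, S): D after S ✓
(D, W): D after W ✓
(D, Z): D after Z ✓
(L, A): L after A ✓
(L, C): L after C ✓
(L, G): L after G ✓
... plus 30 further pairs not listed.
Count: 54.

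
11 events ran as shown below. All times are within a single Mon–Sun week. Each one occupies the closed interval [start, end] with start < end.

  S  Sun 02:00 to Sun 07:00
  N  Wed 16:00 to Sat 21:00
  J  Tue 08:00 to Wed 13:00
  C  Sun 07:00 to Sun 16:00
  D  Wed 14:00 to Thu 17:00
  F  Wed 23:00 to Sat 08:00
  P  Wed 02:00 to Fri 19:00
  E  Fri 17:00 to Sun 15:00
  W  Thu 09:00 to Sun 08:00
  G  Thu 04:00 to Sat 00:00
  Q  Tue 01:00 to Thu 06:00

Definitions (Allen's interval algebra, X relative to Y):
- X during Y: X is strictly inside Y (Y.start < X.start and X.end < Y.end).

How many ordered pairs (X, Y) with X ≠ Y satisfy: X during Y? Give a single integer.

Checking all 110 ordered pairs for relation 'during'; matching pairs in alphabetical order:
(D, P): D during P ✓
(F, N): F during N ✓
(G, F): G during F ✓
(G, N): G during N ✓
(J, Q): J during Q ✓
(S, E): S during E ✓
(S, W): S during W ✓
Count: 7.

7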